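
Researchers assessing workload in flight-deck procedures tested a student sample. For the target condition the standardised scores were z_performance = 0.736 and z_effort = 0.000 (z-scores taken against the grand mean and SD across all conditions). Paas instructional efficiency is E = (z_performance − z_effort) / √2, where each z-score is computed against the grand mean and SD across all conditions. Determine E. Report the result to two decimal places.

0.52

z_P − z_E = 0.736 − 0.000 = 0.7360.
E = 0.7360 / √2 = 0.7360 / 1.41421 = 0.5204 ≈ 0.52.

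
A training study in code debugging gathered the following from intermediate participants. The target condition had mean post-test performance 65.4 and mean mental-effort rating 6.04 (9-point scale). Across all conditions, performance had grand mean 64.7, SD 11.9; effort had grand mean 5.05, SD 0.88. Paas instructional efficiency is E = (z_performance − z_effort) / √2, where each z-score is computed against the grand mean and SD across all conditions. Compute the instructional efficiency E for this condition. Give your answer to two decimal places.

-0.75

z_performance = (65.4 − 64.7) / 11.9 = 0.7000 / 11.9 = 0.0588.
z_effort = (6.04 − 5.05) / 0.88 = 0.9900 / 0.88 = 1.1250.
z_P − z_E = 0.0588 − 1.1250 = -1.0662.
E = -1.0662 / √2 = -1.0662 / 1.41421 = -0.7539 ≈ -0.75.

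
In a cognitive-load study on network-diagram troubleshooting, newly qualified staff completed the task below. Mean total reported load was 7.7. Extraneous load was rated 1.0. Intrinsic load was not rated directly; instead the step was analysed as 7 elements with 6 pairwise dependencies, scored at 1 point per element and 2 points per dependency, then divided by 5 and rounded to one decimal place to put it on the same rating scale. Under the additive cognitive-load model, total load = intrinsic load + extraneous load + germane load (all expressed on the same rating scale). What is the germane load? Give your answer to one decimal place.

Intrinsic (element-interactivity): (7 × 1 + 6 × 2) / 5 = 19 / 5 = 3.8000 → 3.8.
germane load = total − intrinsic − extraneous
             = 7.7 − 3.8 − 1.0 = 2.9.

2.9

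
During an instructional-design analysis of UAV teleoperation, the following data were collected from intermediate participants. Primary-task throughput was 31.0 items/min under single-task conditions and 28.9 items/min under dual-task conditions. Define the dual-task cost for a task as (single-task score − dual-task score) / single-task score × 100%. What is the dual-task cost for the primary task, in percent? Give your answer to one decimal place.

Cost = (31.0 − 28.9) / 31.0 × 100%
     = 2.1000 / 31.0 × 100% = 6.7742%.
≈ 6.8%.

6.8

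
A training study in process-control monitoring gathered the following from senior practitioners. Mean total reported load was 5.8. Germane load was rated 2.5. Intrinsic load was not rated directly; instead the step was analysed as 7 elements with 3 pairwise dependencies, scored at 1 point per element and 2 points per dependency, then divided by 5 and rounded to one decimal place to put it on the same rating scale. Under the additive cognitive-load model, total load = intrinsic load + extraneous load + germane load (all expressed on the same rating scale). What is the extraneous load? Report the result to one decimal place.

Intrinsic (element-interactivity): (7 × 1 + 3 × 2) / 5 = 13 / 5 = 2.6000 → 2.6.
extraneous load = total − intrinsic − germane
             = 5.8 − 2.6 − 2.5 = 0.7.

0.7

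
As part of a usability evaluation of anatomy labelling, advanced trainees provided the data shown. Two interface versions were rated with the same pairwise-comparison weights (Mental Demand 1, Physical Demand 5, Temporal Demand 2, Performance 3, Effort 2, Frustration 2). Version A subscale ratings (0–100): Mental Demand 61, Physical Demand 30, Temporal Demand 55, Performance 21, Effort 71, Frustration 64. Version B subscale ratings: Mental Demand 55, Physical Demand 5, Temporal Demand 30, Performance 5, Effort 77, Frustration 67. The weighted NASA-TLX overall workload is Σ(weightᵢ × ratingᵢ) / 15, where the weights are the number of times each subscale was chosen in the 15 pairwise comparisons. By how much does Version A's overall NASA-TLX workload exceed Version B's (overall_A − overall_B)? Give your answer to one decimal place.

14.1

Version A weighted sum = 1·61 + 5·30 + 2·55 + 3·21 + 2·71 + 2·64 = 61 + 150 + 110 + 63 + 142 + 128 = 654; overall_A = 654/15 = 43.6000.
Version B weighted sum = 1·55 + 5·5 + 2·30 + 3·5 + 2·77 + 2·67 = 55 + 25 + 60 + 15 + 154 + 134 = 443; overall_B = 443/15 = 29.5333.
Difference = 43.6000 − 29.5333 = 14.0667 ≈ 14.1.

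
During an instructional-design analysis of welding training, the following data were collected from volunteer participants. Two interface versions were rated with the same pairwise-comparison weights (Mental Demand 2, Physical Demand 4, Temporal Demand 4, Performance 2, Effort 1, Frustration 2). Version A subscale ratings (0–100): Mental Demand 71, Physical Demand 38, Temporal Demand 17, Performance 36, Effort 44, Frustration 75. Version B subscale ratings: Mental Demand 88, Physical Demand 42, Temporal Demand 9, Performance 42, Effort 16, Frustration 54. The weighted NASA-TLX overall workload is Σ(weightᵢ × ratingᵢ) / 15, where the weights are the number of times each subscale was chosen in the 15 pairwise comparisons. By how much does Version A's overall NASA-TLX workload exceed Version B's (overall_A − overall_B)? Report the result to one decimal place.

2.7

Version A weighted sum = 2·71 + 4·38 + 4·17 + 2·36 + 1·44 + 2·75 = 142 + 152 + 68 + 72 + 44 + 150 = 628; overall_A = 628/15 = 41.8667.
Version B weighted sum = 2·88 + 4·42 + 4·9 + 2·42 + 1·16 + 2·54 = 176 + 168 + 36 + 84 + 16 + 108 = 588; overall_B = 588/15 = 39.2000.
Difference = 41.8667 − 39.2000 = 2.6667 ≈ 2.7.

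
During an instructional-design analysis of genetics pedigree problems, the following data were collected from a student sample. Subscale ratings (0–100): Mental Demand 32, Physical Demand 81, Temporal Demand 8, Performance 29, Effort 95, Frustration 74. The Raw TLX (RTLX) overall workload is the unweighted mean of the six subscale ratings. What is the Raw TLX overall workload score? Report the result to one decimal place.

53.2

Sum of ratings = 32 + 81 + 8 + 29 + 95 + 74 = 319.
RTLX = 319 / 6 = 53.1667 ≈ 53.2.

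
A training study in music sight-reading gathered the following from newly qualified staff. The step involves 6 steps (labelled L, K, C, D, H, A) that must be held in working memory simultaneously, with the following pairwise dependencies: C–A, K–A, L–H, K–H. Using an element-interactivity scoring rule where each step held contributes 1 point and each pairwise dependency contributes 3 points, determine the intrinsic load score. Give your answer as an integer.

Count of steps held simultaneously: 6.
Count of pairwise dependencies listed: 4.
Element contribution: 6 × 1 = 6.
Interaction contribution: 4 × 3 = 12.
Intrinsic load = 6 + 12 = 18.

18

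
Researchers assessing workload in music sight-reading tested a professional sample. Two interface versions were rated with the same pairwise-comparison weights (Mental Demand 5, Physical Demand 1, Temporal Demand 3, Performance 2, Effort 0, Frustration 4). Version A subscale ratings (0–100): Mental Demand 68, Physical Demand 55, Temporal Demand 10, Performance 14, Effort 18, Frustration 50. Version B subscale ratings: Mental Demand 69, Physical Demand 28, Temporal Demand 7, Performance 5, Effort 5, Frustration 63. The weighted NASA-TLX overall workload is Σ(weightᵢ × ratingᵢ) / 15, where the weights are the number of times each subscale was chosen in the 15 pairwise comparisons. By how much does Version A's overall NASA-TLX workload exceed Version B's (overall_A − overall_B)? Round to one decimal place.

Version A weighted sum = 5·68 + 1·55 + 3·10 + 2·14 + 0·18 + 4·50 = 340 + 55 + 30 + 28 + 0 + 200 = 653; overall_A = 653/15 = 43.5333.
Version B weighted sum = 5·69 + 1·28 + 3·7 + 2·5 + 0·5 + 4·63 = 345 + 28 + 21 + 10 + 0 + 252 = 656; overall_B = 656/15 = 43.7333.
Difference = 43.5333 − 43.7333 = -0.2000 ≈ -0.2.

-0.2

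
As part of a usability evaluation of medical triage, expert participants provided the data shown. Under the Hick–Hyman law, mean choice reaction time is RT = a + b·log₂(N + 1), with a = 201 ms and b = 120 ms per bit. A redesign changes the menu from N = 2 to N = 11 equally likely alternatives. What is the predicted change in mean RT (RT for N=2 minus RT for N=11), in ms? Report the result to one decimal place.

-240.0

RT(2) = 201 + 120·log₂(3) = 201 + 120·1.5850 = 391.2000 ms.
RT(11) = 201 + 120·log₂(12) = 201 + 120·3.5850 = 631.2000 ms.
Difference = 391.2000 − 631.2000 = -240.0000 ≈ -240.0 ms.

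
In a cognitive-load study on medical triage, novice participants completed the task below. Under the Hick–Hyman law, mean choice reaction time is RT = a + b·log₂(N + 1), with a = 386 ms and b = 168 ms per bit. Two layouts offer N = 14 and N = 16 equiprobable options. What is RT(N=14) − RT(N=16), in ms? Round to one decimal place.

-30.3

RT(14) = 386 + 168·log₂(15) = 386 + 168·3.9069 = 1042.3592 ms.
RT(16) = 386 + 168·log₂(17) = 386 + 168·4.0875 = 1072.7000 ms.
Difference = 1042.3592 − 1072.7000 = -30.3408 ≈ -30.3 ms.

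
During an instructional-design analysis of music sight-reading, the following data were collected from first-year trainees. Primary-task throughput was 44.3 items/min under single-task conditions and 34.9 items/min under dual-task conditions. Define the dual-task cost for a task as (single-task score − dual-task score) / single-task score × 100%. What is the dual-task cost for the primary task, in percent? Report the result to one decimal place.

Cost = (44.3 − 34.9) / 44.3 × 100%
     = 9.4000 / 44.3 × 100% = 21.2190%.
≈ 21.2%.

21.2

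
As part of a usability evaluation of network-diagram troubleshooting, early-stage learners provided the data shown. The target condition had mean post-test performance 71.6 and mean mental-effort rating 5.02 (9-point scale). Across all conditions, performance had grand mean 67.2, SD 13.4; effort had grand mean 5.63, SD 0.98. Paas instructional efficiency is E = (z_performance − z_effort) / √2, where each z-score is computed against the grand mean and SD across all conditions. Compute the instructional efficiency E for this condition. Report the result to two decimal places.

0.67

z_performance = (71.6 − 67.2) / 13.4 = 4.4000 / 13.4 = 0.3284.
z_effort = (5.02 − 5.63) / 0.98 = -0.6100 / 0.98 = -0.6224.
z_P − z_E = 0.3284 − (-0.6224) = 0.9508.
E = 0.9508 / √2 = 0.9508 / 1.41421 = 0.6723 ≈ 0.67.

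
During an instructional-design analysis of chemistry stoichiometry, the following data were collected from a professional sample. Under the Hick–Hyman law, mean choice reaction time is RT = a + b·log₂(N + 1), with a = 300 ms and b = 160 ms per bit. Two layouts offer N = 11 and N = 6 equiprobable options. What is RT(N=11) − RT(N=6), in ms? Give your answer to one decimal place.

RT(11) = 300 + 160·log₂(12) = 300 + 160·3.5850 = 873.6000 ms.
RT(6) = 300 + 160·log₂(7) = 300 + 160·2.8074 = 749.1840 ms.
Difference = 873.6000 − 749.1840 = 124.4160 ≈ 124.4 ms.

124.4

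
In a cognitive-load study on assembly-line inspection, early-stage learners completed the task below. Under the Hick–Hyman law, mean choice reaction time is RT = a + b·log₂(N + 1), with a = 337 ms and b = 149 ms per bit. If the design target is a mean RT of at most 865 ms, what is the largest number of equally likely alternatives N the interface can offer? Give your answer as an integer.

Set 337 + 149·log₂(N + 1) ≤ 865.
log₂(N + 1) ≤ (865 − 337) / 149 = 3.5436.
N + 1 ≤ 2^3.5436 = 11.6608.
N ≤ 10.6608, so the largest integer N is 10.

10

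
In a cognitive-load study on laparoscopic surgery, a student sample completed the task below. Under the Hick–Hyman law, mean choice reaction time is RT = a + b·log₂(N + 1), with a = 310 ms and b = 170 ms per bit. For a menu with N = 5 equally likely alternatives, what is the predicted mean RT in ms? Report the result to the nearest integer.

749

log₂(5 + 1) = log₂(6) = 2.5850.
RT = 310 + 170 × 2.5850 = 310 + 439.4500 = 749.4500 ms.
≈ 749 ms.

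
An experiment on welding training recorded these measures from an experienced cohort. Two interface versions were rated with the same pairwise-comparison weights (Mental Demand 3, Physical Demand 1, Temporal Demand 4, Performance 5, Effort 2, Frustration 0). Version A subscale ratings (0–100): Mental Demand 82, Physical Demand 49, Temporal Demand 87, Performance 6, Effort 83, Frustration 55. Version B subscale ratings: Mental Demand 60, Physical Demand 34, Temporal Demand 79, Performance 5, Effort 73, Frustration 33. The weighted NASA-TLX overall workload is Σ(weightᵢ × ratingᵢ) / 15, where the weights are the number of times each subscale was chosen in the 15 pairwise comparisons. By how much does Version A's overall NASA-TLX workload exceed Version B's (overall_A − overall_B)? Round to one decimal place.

9.2

Version A weighted sum = 3·82 + 1·49 + 4·87 + 5·6 + 2·83 + 0·55 = 246 + 49 + 348 + 30 + 166 + 0 = 839; overall_A = 839/15 = 55.9333.
Version B weighted sum = 3·60 + 1·34 + 4·79 + 5·5 + 2·73 + 0·33 = 180 + 34 + 316 + 25 + 146 + 0 = 701; overall_B = 701/15 = 46.7333.
Difference = 55.9333 − 46.7333 = 9.2000 ≈ 9.2.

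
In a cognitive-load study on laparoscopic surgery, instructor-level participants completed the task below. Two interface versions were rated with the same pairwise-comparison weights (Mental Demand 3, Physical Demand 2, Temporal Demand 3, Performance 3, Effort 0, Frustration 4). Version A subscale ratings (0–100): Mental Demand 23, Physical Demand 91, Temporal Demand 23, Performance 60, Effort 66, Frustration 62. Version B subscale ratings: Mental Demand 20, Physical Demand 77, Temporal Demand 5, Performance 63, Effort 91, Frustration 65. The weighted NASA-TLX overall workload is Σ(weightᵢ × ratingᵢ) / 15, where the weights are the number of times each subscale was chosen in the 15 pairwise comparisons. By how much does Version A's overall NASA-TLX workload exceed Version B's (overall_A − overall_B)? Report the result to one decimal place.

Version A weighted sum = 3·23 + 2·91 + 3·23 + 3·60 + 0·66 + 4·62 = 69 + 182 + 69 + 180 + 0 + 248 = 748; overall_A = 748/15 = 49.8667.
Version B weighted sum = 3·20 + 2·77 + 3·5 + 3·63 + 0·91 + 4·65 = 60 + 154 + 15 + 189 + 0 + 260 = 678; overall_B = 678/15 = 45.2000.
Difference = 49.8667 − 45.2000 = 4.6667 ≈ 4.7.

4.7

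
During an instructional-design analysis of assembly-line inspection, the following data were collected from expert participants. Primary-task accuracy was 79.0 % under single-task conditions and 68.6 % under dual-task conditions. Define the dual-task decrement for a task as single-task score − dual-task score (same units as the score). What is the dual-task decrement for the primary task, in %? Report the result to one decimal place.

10.4

Decrement = 79.0 − 68.6 = 10.4000 % ≈ 10.4 %.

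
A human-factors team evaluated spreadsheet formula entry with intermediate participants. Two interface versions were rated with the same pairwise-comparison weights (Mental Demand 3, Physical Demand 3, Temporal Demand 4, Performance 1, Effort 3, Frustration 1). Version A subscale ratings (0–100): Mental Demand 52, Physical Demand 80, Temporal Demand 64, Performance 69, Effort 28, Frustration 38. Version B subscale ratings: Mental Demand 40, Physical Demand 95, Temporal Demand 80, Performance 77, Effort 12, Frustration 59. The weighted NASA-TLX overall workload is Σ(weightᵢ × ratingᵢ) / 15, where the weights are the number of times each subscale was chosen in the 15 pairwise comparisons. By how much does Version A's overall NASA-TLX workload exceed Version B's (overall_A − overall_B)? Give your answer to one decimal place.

-3.6

Version A weighted sum = 3·52 + 3·80 + 4·64 + 1·69 + 3·28 + 1·38 = 156 + 240 + 256 + 69 + 84 + 38 = 843; overall_A = 843/15 = 56.2000.
Version B weighted sum = 3·40 + 3·95 + 4·80 + 1·77 + 3·12 + 1·59 = 120 + 285 + 320 + 77 + 36 + 59 = 897; overall_B = 897/15 = 59.8000.
Difference = 56.2000 − 59.8000 = -3.6000 ≈ -3.6.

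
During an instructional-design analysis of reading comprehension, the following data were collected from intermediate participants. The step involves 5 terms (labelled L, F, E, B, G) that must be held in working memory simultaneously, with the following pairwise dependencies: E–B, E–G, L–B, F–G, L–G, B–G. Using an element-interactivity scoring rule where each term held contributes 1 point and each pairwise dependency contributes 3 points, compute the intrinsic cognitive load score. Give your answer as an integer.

Count of terms held simultaneously: 5.
Count of pairwise dependencies listed: 6.
Element contribution: 5 × 1 = 5.
Interaction contribution: 6 × 3 = 18.
Intrinsic load = 5 + 18 = 23.

23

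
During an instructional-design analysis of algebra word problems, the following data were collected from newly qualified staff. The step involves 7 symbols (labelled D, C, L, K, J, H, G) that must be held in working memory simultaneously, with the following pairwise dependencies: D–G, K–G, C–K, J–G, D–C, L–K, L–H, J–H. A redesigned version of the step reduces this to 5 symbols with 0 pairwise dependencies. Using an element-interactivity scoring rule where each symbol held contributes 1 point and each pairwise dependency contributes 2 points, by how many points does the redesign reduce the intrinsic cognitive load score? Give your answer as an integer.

Original: 7 × 1 + 8 × 2 = 7 + 16 = 23.
Redesigned: 5 × 1 + 0 × 2 = 5 + 0 = 5.
Reduction = 23 − 5 = 18.

18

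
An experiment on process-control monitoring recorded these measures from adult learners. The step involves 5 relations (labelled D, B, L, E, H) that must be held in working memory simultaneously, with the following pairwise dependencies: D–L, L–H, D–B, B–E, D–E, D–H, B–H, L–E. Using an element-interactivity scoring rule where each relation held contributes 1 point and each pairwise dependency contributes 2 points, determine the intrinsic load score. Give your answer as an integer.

Count of relations held simultaneously: 5.
Count of pairwise dependencies listed: 8.
Element contribution: 5 × 1 = 5.
Interaction contribution: 8 × 2 = 16.
Intrinsic load = 5 + 16 = 21.

21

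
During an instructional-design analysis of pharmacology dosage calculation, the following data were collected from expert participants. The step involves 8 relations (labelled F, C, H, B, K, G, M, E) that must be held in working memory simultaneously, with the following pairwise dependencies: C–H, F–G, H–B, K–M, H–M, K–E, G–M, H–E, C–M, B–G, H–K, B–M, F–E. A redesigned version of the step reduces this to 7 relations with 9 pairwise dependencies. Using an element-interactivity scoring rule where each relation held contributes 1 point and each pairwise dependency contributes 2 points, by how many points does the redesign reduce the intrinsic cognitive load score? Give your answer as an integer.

Original: 8 × 1 + 13 × 2 = 8 + 26 = 34.
Redesigned: 7 × 1 + 9 × 2 = 7 + 18 = 25.
Reduction = 34 − 25 = 9.

9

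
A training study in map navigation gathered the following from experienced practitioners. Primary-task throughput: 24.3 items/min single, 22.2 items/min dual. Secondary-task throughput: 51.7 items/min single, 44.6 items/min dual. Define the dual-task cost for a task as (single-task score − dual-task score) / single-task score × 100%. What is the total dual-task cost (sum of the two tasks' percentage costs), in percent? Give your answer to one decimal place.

Primary cost = (24.3 − 22.2) / 24.3 × 100% = 8.6420%.
Secondary cost = (51.7 − 44.6) / 51.7 × 100% = 13.7331%.
Total = 8.6420% + 13.7331% = 22.3751% ≈ 22.4%.

22.4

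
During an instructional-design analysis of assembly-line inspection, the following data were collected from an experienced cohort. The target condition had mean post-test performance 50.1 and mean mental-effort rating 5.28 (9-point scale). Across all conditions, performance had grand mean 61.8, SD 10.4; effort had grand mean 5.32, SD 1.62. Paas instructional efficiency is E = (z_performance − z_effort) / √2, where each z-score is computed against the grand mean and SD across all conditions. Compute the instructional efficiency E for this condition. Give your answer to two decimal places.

z_performance = (50.1 − 61.8) / 10.4 = -11.7000 / 10.4 = -1.1250.
z_effort = (5.28 − 5.32) / 1.62 = -0.0400 / 1.62 = -0.0247.
z_P − z_E = -1.1250 − (-0.0247) = -1.1003.
E = -1.1003 / √2 = -1.1003 / 1.41421 = -0.7780 ≈ -0.78.

-0.78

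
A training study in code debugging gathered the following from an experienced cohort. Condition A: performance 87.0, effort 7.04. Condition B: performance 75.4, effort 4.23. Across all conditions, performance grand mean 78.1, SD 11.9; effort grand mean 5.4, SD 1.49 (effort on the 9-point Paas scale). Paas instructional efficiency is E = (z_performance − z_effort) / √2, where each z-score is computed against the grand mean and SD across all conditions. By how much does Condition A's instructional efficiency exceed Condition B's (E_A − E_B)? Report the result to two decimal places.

-0.64

Condition A: z_P = (87.0 − 78.1)/11.9 = 0.7479; z_E = (7.04 − 5.4)/1.49 = 1.1007; E_A = (0.7479 − 1.1007)/√2 = -0.2495.
Condition B: z_P = (75.4 − 78.1)/11.9 = -0.2269; z_E = (4.23 − 5.4)/1.49 = -0.7852; E_B = (-0.2269 − (-0.7852))/√2 = 0.3948.
E_A − E_B = -0.2495 − 0.3948 = -0.6443 ≈ -0.64.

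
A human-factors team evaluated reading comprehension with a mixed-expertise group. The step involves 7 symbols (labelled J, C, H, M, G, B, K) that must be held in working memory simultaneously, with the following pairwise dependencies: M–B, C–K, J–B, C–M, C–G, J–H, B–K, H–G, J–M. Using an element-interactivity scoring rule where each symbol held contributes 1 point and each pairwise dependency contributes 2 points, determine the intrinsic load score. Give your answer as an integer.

25

Count of symbols held simultaneously: 7.
Count of pairwise dependencies listed: 9.
Element contribution: 7 × 1 = 7.
Interaction contribution: 9 × 2 = 18.
Intrinsic load = 7 + 18 = 25.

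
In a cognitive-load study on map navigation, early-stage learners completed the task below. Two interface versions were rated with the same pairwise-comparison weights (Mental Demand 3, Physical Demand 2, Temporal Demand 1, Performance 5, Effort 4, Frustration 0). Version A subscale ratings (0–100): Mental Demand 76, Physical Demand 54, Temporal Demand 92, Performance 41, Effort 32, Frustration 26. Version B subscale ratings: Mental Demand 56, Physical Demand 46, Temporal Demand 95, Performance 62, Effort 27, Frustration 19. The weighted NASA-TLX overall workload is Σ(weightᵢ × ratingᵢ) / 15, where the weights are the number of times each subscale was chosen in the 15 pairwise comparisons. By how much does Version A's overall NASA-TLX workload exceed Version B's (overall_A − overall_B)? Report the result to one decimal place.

-0.8

Version A weighted sum = 3·76 + 2·54 + 1·92 + 5·41 + 4·32 + 0·26 = 228 + 108 + 92 + 205 + 128 + 0 = 761; overall_A = 761/15 = 50.7333.
Version B weighted sum = 3·56 + 2·46 + 1·95 + 5·62 + 4·27 + 0·19 = 168 + 92 + 95 + 310 + 108 + 0 = 773; overall_B = 773/15 = 51.5333.
Difference = 50.7333 − 51.5333 = -0.8000 ≈ -0.8.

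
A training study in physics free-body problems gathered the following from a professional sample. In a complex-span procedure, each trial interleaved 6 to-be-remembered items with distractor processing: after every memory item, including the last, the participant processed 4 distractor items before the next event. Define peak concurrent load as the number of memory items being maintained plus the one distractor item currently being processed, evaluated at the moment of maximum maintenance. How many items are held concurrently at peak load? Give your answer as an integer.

Maintenance is greatest during the distractor(s) after memory item 6: all 6 memory items are being held.
One distractor item is concurrently being processed.
Peak concurrent load = 6 + 1 = 7 items.

7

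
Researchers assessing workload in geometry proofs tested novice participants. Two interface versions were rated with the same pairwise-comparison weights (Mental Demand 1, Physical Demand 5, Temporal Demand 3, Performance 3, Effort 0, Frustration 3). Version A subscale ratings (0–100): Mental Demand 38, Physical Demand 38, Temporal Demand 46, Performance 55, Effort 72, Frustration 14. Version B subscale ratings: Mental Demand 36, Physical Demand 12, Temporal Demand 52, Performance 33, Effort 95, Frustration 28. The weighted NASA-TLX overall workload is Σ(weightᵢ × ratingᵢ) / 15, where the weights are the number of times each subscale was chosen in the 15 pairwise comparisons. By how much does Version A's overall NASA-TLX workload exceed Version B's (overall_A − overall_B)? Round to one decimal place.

Version A weighted sum = 1·38 + 5·38 + 3·46 + 3·55 + 0·72 + 3·14 = 38 + 190 + 138 + 165 + 0 + 42 = 573; overall_A = 573/15 = 38.2000.
Version B weighted sum = 1·36 + 5·12 + 3·52 + 3·33 + 0·95 + 3·28 = 36 + 60 + 156 + 99 + 0 + 84 = 435; overall_B = 435/15 = 29.0000.
Difference = 38.2000 − 29.0000 = 9.2000 ≈ 9.2.

9.2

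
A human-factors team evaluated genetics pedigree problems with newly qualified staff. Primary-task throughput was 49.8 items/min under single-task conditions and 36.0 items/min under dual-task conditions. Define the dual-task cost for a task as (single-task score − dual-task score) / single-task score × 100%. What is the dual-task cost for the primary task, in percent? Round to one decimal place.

Cost = (49.8 − 36.0) / 49.8 × 100%
     = 13.8000 / 49.8 × 100% = 27.7108%.
≈ 27.7%.

27.7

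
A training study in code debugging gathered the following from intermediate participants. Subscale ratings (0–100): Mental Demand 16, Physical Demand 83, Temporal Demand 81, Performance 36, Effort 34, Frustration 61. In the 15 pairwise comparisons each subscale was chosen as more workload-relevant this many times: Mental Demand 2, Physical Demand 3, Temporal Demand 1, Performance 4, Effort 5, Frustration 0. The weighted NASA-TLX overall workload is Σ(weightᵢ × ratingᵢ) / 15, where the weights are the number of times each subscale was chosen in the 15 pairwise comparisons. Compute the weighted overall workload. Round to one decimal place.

45.1

The tallies are the weights (they sum to 15).
Weighted sum = 2·16 + 3·83 + 1·81 + 4·36 + 5·34 + 0·61
            = 32 + 249 + 81 + 144 + 170 + 0 = 676.
Overall workload = 676 / 15 = 45.0667 ≈ 45.1.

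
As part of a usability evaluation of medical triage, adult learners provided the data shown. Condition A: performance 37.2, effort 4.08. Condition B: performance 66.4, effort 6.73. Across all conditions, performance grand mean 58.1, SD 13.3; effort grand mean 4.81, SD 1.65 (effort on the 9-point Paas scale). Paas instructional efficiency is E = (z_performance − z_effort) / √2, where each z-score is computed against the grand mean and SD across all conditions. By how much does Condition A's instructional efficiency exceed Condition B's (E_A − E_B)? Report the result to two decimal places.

Condition A: z_P = (37.2 − 58.1)/13.3 = -1.5714; z_E = (4.08 − 4.81)/1.65 = -0.4424; E_A = (-1.5714 − (-0.4424))/√2 = -0.7983.
Condition B: z_P = (66.4 − 58.1)/13.3 = 0.6241; z_E = (6.73 − 4.81)/1.65 = 1.1636; E_B = (0.6241 − 1.1636)/√2 = -0.3815.
E_A − E_B = -0.7983 − (-0.3815) = -0.4168 ≈ -0.42.

-0.42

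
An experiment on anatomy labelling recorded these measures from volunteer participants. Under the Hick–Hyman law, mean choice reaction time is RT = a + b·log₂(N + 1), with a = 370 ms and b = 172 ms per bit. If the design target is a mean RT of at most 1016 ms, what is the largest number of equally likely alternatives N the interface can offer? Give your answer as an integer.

12

Set 370 + 172·log₂(N + 1) ≤ 1016.
log₂(N + 1) ≤ (1016 − 370) / 172 = 3.7558.
N + 1 ≤ 2^3.7558 = 13.5085.
N ≤ 12.5085, so the largest integer N is 12.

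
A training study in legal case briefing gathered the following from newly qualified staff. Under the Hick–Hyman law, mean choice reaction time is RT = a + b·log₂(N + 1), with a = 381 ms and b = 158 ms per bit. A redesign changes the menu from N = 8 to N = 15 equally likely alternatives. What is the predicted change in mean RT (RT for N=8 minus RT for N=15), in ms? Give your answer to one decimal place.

-131.2

RT(8) = 381 + 158·log₂(9) = 381 + 158·3.1699 = 881.8442 ms.
RT(15) = 381 + 158·log₂(16) = 381 + 158·4.0000 = 1013.0000 ms.
Difference = 881.8442 − 1013.0000 = -131.1558 ≈ -131.2 ms.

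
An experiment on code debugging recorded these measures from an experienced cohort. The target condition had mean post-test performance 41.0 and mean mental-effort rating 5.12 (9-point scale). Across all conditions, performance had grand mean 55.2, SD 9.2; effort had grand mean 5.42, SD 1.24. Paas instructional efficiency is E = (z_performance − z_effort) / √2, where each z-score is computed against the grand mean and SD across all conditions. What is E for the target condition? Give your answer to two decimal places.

-0.92

z_performance = (41.0 − 55.2) / 9.2 = -14.2000 / 9.2 = -1.5435.
z_effort = (5.12 − 5.42) / 1.24 = -0.3000 / 1.24 = -0.2419.
z_P − z_E = -1.5435 − (-0.2419) = -1.3016.
E = -1.3016 / √2 = -1.3016 / 1.41421 = -0.9204 ≈ -0.92.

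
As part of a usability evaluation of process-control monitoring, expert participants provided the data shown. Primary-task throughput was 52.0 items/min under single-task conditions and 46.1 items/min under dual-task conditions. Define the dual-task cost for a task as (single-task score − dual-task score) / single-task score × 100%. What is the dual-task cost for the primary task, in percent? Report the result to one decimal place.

Cost = (52.0 − 46.1) / 52.0 × 100%
     = 5.9000 / 52.0 × 100% = 11.3462%.
≈ 11.3%.

11.3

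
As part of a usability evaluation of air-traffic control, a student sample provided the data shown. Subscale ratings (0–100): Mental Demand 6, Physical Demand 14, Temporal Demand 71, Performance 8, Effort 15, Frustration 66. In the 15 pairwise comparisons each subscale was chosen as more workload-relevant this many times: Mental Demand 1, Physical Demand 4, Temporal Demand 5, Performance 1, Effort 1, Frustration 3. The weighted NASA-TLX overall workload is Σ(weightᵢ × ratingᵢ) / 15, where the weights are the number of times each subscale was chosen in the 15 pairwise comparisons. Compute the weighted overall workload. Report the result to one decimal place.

The tallies are the weights (they sum to 15).
Weighted sum = 1·6 + 4·14 + 5·71 + 1·8 + 1·15 + 3·66
            = 6 + 56 + 355 + 8 + 15 + 198 = 638.
Overall workload = 638 / 15 = 42.5333 ≈ 42.5.

42.5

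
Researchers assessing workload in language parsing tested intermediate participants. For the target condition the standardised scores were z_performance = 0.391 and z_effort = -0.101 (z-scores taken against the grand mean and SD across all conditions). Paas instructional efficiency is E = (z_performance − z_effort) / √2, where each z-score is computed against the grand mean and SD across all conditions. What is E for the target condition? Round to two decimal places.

z_P − z_E = 0.391 − (-0.101) = 0.4920.
E = 0.4920 / √2 = 0.4920 / 1.41421 = 0.3479 ≈ 0.35.

0.35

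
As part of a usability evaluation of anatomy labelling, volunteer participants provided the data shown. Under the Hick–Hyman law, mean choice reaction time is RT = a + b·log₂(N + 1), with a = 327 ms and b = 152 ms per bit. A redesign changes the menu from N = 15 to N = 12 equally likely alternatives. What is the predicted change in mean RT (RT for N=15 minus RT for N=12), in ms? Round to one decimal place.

RT(15) = 327 + 152·log₂(16) = 327 + 152·4.0000 = 935.0000 ms.
RT(12) = 327 + 152·log₂(13) = 327 + 152·3.7004 = 889.4608 ms.
Difference = 935.0000 − 889.4608 = 45.5392 ≈ 45.5 ms.

45.5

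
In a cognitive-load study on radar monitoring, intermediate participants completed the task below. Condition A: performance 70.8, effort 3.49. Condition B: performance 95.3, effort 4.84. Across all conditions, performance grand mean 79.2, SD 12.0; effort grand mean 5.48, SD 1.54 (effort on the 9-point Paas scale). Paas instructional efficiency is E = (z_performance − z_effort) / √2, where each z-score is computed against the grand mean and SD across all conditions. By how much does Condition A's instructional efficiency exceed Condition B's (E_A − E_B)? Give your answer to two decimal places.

Condition A: z_P = (70.8 − 79.2)/12.0 = -0.7000; z_E = (3.49 − 5.48)/1.54 = -1.2922; E_A = (-0.7000 − (-1.2922))/√2 = 0.4187.
Condition B: z_P = (95.3 − 79.2)/12.0 = 1.3417; z_E = (4.84 − 5.48)/1.54 = -0.4156; E_B = (1.3417 − (-0.4156))/√2 = 1.2426.
E_A − E_B = 0.4187 − 1.2426 = -0.8239 ≈ -0.82.

-0.82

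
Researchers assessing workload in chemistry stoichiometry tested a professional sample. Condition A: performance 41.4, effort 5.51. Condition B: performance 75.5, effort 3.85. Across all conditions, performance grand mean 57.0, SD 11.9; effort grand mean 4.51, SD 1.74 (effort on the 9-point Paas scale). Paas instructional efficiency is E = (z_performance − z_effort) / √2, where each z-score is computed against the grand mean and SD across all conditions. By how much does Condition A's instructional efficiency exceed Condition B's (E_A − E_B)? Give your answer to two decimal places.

-2.70

Condition A: z_P = (41.4 − 57.0)/11.9 = -1.3109; z_E = (5.51 − 4.51)/1.74 = 0.5747; E_A = (-1.3109 − 0.5747)/√2 = -1.3333.
Condition B: z_P = (75.5 − 57.0)/11.9 = 1.5546; z_E = (3.85 − 4.51)/1.74 = -0.3793; E_B = (1.5546 − (-0.3793))/√2 = 1.3675.
E_A − E_B = -1.3333 − 1.3675 = -2.7008 ≈ -2.70.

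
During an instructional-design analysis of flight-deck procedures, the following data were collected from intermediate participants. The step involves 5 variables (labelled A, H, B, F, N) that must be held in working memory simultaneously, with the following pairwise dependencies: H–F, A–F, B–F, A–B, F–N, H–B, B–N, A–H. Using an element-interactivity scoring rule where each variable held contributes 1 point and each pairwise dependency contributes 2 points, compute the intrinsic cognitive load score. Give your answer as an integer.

Count of variables held simultaneously: 5.
Count of pairwise dependencies listed: 8.
Element contribution: 5 × 1 = 5.
Interaction contribution: 8 × 2 = 16.
Intrinsic load = 5 + 16 = 21.

21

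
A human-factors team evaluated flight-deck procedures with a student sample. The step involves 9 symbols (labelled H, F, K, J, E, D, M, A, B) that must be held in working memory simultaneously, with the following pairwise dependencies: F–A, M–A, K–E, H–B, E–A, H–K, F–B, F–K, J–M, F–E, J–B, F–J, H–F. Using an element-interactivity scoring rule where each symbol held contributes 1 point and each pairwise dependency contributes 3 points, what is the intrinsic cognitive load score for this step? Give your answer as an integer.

Count of symbols held simultaneously: 9.
Count of pairwise dependencies listed: 13.
Element contribution: 9 × 1 = 9.
Interaction contribution: 13 × 3 = 39.
Intrinsic load = 9 + 39 = 48.

48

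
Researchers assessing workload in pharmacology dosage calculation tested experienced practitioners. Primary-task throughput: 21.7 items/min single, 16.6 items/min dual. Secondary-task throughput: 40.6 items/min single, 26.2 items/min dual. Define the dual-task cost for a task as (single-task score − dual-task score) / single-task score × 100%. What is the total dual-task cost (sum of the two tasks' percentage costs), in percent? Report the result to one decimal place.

59.0

Primary cost = (21.7 − 16.6) / 21.7 × 100% = 23.5023%.
Secondary cost = (40.6 − 26.2) / 40.6 × 100% = 35.4680%.
Total = 23.5023% + 35.4680% = 58.9703% ≈ 59.0%.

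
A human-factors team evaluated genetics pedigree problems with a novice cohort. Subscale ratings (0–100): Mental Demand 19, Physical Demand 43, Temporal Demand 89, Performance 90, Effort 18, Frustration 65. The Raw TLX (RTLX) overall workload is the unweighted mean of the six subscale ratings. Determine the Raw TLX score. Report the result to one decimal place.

Sum of ratings = 19 + 43 + 89 + 90 + 18 + 65 = 324.
RTLX = 324 / 6 = 54.0000 ≈ 54.0.

54.0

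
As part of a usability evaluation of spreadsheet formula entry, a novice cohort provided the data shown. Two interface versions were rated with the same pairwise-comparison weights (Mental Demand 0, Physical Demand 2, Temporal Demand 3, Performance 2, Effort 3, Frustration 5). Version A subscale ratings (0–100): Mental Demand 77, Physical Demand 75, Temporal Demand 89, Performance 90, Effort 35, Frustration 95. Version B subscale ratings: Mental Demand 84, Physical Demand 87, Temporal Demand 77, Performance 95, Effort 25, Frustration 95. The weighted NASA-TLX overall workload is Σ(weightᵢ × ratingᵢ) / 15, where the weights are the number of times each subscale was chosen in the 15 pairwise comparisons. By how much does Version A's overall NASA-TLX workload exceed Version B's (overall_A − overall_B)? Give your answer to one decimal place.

2.1

Version A weighted sum = 0·77 + 2·75 + 3·89 + 2·90 + 3·35 + 5·95 = 0 + 150 + 267 + 180 + 105 + 475 = 1177; overall_A = 1177/15 = 78.4667.
Version B weighted sum = 0·84 + 2·87 + 3·77 + 2·95 + 3·25 + 5·95 = 0 + 174 + 231 + 190 + 75 + 475 = 1145; overall_B = 1145/15 = 76.3333.
Difference = 78.4667 − 76.3333 = 2.1334 ≈ 2.1.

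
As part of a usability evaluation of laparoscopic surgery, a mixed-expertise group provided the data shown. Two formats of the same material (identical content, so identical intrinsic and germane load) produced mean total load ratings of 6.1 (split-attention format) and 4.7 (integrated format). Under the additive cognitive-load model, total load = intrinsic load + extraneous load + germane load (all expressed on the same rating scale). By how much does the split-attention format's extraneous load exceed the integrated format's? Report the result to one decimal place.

1.4

Intrinsic and germane load are equal across formats, so the difference in total load equals the difference in extraneous load.
Extraneous-load difference = 6.1 − 4.7 = 1.4.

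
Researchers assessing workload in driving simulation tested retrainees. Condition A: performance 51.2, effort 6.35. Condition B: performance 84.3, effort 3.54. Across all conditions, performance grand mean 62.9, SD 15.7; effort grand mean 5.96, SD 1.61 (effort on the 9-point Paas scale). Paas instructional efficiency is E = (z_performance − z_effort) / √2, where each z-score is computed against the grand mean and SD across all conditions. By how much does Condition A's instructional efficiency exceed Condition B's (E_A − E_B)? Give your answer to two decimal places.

Condition A: z_P = (51.2 − 62.9)/15.7 = -0.7452; z_E = (6.35 − 5.96)/1.61 = 0.2422; E_A = (-0.7452 − 0.2422)/√2 = -0.6982.
Condition B: z_P = (84.3 − 62.9)/15.7 = 1.3631; z_E = (3.54 − 5.96)/1.61 = -1.5031; E_B = (1.3631 − (-1.5031))/√2 = 2.0267.
E_A − E_B = -0.6982 − 2.0267 = -2.7249 ≈ -2.72.

-2.72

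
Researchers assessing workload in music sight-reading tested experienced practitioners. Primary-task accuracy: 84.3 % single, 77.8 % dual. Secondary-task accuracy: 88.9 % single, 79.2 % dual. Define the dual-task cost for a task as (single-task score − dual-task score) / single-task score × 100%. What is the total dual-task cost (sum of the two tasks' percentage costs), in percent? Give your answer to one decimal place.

18.6

Primary cost = (84.3 − 77.8) / 84.3 × 100% = 7.7106%.
Secondary cost = (88.9 − 79.2) / 88.9 × 100% = 10.9111%.
Total = 7.7106% + 10.9111% = 18.6217% ≈ 18.6%.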